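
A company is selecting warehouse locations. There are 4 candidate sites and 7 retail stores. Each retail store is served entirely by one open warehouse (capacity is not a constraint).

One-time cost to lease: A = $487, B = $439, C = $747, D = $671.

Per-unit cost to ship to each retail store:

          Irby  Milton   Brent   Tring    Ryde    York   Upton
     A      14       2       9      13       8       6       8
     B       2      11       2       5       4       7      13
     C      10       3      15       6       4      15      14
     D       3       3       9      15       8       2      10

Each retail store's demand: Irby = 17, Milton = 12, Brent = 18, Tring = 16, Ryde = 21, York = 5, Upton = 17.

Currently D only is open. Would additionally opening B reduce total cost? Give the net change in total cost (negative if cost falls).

Current service cost with {D}: 837.
Adding B: each retail store re-picks its cheapest; new service cost 450, saving 387.
Extra fixed cost: 439. Net change = 439 − 387 = 52.
(Totals: 1508 → 1560.)

No — net change +52 (cost rises by 52).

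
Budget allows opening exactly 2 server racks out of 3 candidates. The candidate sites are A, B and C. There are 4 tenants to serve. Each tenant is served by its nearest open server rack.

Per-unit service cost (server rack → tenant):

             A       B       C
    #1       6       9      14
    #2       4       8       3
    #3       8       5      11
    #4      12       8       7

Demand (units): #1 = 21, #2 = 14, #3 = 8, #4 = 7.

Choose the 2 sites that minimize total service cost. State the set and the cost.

Choose A and B; total service cost 278.

With exactly 2 open, each tenant uses its cheapest among the chosen.
{A, B}: #1→A 6·21=126, #2→A 4·14=56, #3→B 5·8=40, #4→B 8·7=56. Service cost 278.
{A, C}: service cost 281
{B, C}: service cost 320
Among all 3 size-2 choices, {A, B} is lowest.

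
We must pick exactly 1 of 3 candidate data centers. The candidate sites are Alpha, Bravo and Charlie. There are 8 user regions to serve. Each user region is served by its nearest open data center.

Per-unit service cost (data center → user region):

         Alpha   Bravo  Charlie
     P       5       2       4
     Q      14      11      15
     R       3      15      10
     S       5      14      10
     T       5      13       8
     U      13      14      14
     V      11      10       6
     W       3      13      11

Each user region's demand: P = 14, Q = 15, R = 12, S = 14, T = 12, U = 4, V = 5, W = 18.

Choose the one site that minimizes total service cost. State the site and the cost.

Choose Alpha only; total service cost 607.

With exactly 1 open, each user region uses its cheapest among the chosen.
{Alpha}: P→Alpha 5·14=70, Q→Alpha 14·15=210, R→Alpha 3·12=36, S→Alpha 5·14=70, T→Alpha 5·12=60, U→Alpha 13·4=52, V→Alpha 11·5=55, W→Alpha 3·18=54. Service cost 607.
{Charlie}: service cost 921
{Bravo}: service cost 1065
Among all 3 size-1 choices, {Alpha} is lowest.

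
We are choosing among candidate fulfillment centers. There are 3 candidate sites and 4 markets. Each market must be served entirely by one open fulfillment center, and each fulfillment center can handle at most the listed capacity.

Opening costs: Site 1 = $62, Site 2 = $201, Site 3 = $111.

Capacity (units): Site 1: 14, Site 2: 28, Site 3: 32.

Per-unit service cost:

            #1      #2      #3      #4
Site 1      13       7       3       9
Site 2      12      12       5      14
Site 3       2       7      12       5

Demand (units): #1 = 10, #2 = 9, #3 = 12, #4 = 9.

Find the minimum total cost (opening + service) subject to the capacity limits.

Open {Site 1, Site 3}: #1→Site 3 2·10=20, #2→Site 3 7·9=63, #3→Site 1 3·12=36, #4→Site 3 5·9=45.
Loads: Site 1 carries 12/14, Site 3 carries 28/32. Service 164; fixed 173; total 337.
Next best feasible plan costs 445.

Minimum total cost: 337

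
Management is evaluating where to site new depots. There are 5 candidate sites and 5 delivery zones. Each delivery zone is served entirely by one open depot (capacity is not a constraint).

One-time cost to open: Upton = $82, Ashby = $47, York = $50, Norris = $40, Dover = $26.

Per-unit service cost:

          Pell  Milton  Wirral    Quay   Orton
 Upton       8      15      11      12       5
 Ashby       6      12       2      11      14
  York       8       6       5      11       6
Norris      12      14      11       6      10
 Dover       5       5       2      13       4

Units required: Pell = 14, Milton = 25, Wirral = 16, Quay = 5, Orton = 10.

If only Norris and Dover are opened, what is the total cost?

Each delivery zone is assigned to its cheapest site among the open ones.
{Norris, Dover}: Pell→Dover 5·14=70, Milton→Dover 5·25=125, Wirral→Dover 2·16=32, Quay→Norris 6·5=30, Orton→Dover 4·10=40. Service 297; fixed 66; total 363.

Total cost: 363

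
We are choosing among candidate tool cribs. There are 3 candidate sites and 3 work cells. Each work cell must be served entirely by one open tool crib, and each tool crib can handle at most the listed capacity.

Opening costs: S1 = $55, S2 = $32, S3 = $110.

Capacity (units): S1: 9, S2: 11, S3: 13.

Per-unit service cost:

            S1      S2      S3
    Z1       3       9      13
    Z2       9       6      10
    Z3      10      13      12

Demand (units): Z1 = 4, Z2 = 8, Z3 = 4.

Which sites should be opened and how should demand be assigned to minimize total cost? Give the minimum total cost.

Open {S1, S2}: Z1→S1 3·4=12, Z2→S2 6·8=48, Z3→S1 10·4=40.
Loads: S1 carries 8/9, S2 carries 8/11. Service 100; fixed 87; total 187.
Next best feasible plan costs 247.

Minimum total cost: 187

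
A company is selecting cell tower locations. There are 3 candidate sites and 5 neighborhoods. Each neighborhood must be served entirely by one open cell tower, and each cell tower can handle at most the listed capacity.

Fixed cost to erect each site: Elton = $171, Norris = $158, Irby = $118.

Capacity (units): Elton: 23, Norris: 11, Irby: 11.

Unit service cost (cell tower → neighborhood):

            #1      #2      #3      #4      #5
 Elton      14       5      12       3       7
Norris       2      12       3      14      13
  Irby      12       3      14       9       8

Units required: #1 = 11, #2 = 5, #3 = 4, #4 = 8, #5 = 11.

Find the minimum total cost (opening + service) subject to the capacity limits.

Minimum total cost: 633

Open {Elton, Norris, Irby}: #1→Norris 2·11=22, #2→Irby 3·5=15, #3→Elton 12·4=48, #4→Elton 3·8=24, #5→Elton 7·11=77.
Loads: Elton carries 23/23, Norris carries 11/11, Irby carries 5/11. Service 186; fixed 447; total 633.
Next best feasible plan costs 641.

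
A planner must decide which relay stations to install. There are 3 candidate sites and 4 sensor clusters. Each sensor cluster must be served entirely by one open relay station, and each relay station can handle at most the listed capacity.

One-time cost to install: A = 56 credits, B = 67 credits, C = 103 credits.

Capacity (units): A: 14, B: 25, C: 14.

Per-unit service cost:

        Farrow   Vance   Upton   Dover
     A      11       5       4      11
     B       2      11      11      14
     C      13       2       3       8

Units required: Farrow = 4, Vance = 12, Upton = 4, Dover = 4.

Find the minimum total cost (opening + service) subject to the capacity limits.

Open {A, C}: Farrow→A 11·4=44, Vance→C 2·12=24, Upton→A 4·4=16, Dover→A 11·4=44.
Loads: A carries 12/14, C carries 12/14. Service 128; fixed 159; total 287.
Next best feasible plan costs 291.

Minimum total cost: 287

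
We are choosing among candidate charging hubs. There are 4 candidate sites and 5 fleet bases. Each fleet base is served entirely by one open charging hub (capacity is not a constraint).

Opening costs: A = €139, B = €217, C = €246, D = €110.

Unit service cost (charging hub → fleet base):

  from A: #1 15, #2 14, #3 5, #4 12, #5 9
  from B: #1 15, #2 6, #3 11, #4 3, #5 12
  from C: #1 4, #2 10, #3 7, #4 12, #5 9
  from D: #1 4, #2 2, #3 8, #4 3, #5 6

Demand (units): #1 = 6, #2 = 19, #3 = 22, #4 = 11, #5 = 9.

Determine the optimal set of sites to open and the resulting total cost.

For any fixed open set, each fleet base goes to its cheapest open site; total = fixed + service.
{D}: #1→D 4·6=24, #2→D 2·19=38, #3→D 8·22=176, #4→D 3·11=33, #5→D 6·9=54. Service 325; fixed 110; total 435.
{A, D}: #1→D 4·6=24, #2→D 2·19=38, #3→A 5·22=110, #4→D 3·11=33, #5→D 6·9=54. Service 259; fixed 249; total 508.
{B, D}: service 325 + fixed 327 = 652
{A, B, C, D}: service 259 + fixed 712 = 971
No other subset beats 435.

Open D only; minimum total cost 435.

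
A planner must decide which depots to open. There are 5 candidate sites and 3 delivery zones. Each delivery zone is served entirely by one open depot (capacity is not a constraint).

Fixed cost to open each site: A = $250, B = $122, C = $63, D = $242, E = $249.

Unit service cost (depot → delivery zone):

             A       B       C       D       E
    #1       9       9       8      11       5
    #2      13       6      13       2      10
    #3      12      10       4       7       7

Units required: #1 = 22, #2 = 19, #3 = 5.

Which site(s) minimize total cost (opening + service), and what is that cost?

Open B only; minimum total cost 484.

For any fixed open set, each delivery zone goes to its cheapest open site; total = fixed + service.
{B}: #1→B 9·22=198, #2→B 6·19=114, #3→B 10·5=50. Service 362; fixed 122; total 484.
{B, C}: service 310 + fixed 185 = 495
{C}: service 443 + fixed 63 = 506
{A, B, C, D, E}: service 168 + fixed 926 = 1094
No other subset beats 484.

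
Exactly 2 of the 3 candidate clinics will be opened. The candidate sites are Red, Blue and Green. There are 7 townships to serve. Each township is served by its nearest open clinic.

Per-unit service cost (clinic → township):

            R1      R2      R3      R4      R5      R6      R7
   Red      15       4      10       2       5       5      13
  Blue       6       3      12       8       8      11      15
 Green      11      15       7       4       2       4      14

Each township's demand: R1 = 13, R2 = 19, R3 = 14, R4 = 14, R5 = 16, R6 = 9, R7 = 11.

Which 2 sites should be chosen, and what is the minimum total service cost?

With exactly 2 open, each township uses its cheapest among the chosen.
{Blue, Green}: R1→Blue 6·13=78, R2→Blue 3·19=57, R3→Green 7·14=98, R4→Green 4·14=56, R5→Green 2·16=32, R6→Green 4·9=36, R7→Green 14·11=154. Service cost 511.
{Red, Green}: service cost 556
{Red, Blue}: service cost 571
Among all 3 size-2 choices, {Blue, Green} is lowest.

Choose Blue and Green; total service cost 511.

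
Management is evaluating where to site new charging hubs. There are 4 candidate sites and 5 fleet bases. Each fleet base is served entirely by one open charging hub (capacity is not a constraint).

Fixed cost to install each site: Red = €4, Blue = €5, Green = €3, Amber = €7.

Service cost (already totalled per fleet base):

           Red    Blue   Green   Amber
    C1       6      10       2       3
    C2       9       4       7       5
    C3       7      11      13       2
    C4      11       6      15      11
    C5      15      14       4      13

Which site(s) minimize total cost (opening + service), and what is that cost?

Open Blue, Green and Amber; minimum total cost 33.

For any fixed open set, each fleet base goes to its cheapest open site; total = fixed + service.
{Blue, Green, Amber}: C1→Green 2, C2→Blue 4, C3→Amber 2, C4→Blue 6, C5→Green 4. Service 18; fixed 15; total 33.
{Green, Amber}: service 24 + fixed 10 = 34
{Red, Blue, Green}: C1→Green 2, C2→Blue 4, C3→Red 7, C4→Blue 6, C5→Green 4. Service 23; fixed 12; total 35.
{Red, Blue, Green, Amber}: service 18 + fixed 19 = 37
No other subset beats 33.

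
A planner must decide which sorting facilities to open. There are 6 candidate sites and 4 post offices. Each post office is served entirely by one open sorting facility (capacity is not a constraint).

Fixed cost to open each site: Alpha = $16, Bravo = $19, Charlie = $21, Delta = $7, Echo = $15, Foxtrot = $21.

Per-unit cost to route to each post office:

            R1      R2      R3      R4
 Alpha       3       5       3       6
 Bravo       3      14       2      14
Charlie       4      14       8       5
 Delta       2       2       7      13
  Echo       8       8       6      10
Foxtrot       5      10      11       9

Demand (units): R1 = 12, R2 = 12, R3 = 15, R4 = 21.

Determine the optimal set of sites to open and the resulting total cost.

For any fixed open set, each post office goes to its cheapest open site; total = fixed + service.
{Bravo, Charlie, Delta}: R1→Delta 2·12=24, R2→Delta 2·12=24, R3→Bravo 2·15=30, R4→Charlie 5·21=105. Service 183; fixed 47; total 230.
{Alpha, Charlie, Delta}: R1→Delta 2·12=24, R2→Delta 2·12=24, R3→Alpha 3·15=45, R4→Charlie 5·21=105. Service 198; fixed 44; total 242.
{Alpha, Delta}: R1→Delta 2·12=24, R2→Delta 2·12=24, R3→Alpha 3·15=45, R4→Alpha 6·21=126. Service 219; fixed 23; total 242.
{Alpha, Bravo, Charlie, Delta, Echo, Foxtrot}: R1→Delta 2·12=24, R2→Delta 2·12=24, R3→Bravo 2·15=30, R4→Charlie 5·21=105. Service 183; fixed 99; total 282.
No other subset beats 230.

Open Bravo, Charlie and Delta; minimum total cost 230.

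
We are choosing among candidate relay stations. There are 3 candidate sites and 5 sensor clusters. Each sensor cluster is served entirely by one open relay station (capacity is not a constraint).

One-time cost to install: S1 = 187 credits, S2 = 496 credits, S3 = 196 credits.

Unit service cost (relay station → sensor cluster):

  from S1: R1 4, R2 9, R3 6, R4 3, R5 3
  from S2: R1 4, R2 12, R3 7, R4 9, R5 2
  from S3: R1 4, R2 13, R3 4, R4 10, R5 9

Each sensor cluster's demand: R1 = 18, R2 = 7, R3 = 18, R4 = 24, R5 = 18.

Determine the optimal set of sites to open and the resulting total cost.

Open S1 only; minimum total cost 556.

For any fixed open set, each sensor cluster goes to its cheapest open site; total = fixed + service.
{S1}: R1→S1 4·18=72, R2→S1 9·7=63, R3→S1 6·18=108, R4→S1 3·24=72, R5→S1 3·18=54. Service 369; fixed 187; total 556.
{S1, S3}: R1→S1 4·18=72, R2→S1 9·7=63, R3→S3 4·18=72, R4→S1 3·24=72, R5→S1 3·18=54. Service 333; fixed 383; total 716.
{S3}: service 637 + fixed 196 = 833
{S1, S2, S3}: R1→S1 4·18=72, R2→S1 9·7=63, R3→S3 4·18=72, R4→S1 3·24=72, R5→S2 2·18=36. Service 315; fixed 879; total 1194.
No other subset beats 556.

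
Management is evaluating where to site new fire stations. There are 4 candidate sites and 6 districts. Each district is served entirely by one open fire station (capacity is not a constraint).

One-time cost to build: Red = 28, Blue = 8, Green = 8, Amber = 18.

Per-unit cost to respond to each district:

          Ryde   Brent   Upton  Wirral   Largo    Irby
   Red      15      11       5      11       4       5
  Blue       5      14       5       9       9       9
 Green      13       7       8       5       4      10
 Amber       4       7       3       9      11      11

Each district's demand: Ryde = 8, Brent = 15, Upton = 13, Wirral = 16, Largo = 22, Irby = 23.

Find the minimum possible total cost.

For any fixed open set, each district goes to its cheapest open site; total = fixed + service.
{Red, Green, Amber}: Ryde→Amber 4·8=32, Brent→Green 7·15=105, Upton→Amber 3·13=39, Wirral→Green 5·16=80, Largo→Red 4·22=88, Irby→Red 5·23=115. Service 459; fixed 54; total 513.
{Red, Blue, Green, Amber}: service 459 + fixed 62 = 521
{Red, Blue, Green}: service 493 + fixed 44 = 537
{Blue}: service 864 + fixed 8 = 872
(All 15 nonempty subsets were checked; Red, Green and Amber is lowest.)

Minimum total cost: 513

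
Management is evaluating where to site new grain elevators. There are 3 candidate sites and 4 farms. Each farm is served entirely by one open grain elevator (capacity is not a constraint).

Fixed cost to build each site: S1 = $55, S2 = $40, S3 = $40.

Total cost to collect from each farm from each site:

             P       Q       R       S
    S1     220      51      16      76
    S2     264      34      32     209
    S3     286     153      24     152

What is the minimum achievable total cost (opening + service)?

For any fixed open set, each farm goes to its cheapest open site; total = fixed + service.
{S1}: P→S1 220, Q→S1 51, R→S1 16, S→S1 76. Service 363; fixed 55; total 418.
{S1, S2}: service 346 + fixed 95 = 441
{S1, S3}: P→S1 220, Q→S1 51, R→S1 16, S→S1 76. Service 363; fixed 95; total 458.
{S1, S2, S3}: service 346 + fixed 135 = 481
No other subset beats 418.

Minimum total cost: 418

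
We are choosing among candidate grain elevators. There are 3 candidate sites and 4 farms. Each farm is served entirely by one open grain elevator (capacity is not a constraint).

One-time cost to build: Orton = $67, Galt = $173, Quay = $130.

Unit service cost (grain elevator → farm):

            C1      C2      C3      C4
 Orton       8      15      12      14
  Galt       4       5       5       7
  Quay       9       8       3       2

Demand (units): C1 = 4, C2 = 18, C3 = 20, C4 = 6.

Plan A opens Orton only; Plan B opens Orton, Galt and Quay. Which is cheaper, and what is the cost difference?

Plan B is cheaper by 145.

Plan A: {Orton}: C1→Orton 8·4=32, C2→Orton 15·18=270, C3→Orton 12·20=240, C4→Orton 14·6=84. Service 626; fixed 67; total 693.
Plan B: {Orton, Galt, Quay}: C1→Galt 4·4=16, C2→Galt 5·18=90, C3→Quay 3·20=60, C4→Quay 2·6=12. Service 178; fixed 370; total 548.
Difference: |693 − 548| = 145.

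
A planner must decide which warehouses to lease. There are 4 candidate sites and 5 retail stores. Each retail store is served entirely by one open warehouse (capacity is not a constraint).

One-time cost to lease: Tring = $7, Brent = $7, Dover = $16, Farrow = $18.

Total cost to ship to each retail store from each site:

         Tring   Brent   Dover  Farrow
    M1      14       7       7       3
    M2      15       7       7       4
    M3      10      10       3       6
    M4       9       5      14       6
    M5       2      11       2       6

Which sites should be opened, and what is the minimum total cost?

Open Farrow only; minimum total cost 43.

For any fixed open set, each retail store goes to its cheapest open site; total = fixed + service.
{Farrow}: M1→Farrow 3, M2→Farrow 4, M3→Farrow 6, M4→Farrow 6, M5→Farrow 6. Service 25; fixed 18; total 43.
{Tring, Brent}: service 31 + fixed 14 = 45
{Tring, Farrow}: M1→Farrow 3, M2→Farrow 4, M3→Farrow 6, M4→Farrow 6, M5→Tring 2. Service 21; fixed 25; total 46.
{Tring, Brent, Dover, Farrow}: service 17 + fixed 48 = 65
No other subset beats 43.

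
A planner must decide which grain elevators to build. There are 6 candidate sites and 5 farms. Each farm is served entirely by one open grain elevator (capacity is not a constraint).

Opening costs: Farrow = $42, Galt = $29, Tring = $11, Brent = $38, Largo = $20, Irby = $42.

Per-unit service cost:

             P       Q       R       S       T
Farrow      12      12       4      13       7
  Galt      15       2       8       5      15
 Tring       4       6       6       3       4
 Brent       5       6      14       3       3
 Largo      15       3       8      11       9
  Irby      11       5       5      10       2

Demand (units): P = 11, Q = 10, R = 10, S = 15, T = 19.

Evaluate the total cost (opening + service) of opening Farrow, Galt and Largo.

Each farm is assigned to its cheapest site among the open ones.
{Farrow, Galt, Largo}: P→Farrow 12·11=132, Q→Galt 2·10=20, R→Farrow 4·10=40, S→Galt 5·15=75, T→Farrow 7·19=133. Service 400; fixed 91; total 491.

Total cost: 491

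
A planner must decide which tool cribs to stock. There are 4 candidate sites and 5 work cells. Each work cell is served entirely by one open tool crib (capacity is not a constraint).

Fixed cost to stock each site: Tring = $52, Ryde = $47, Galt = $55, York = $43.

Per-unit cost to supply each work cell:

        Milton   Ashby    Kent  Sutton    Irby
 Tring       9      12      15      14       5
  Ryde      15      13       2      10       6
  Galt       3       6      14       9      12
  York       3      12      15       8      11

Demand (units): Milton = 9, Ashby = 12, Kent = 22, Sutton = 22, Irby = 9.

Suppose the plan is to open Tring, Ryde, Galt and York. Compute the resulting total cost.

Total cost: 561

Each work cell is assigned to its cheapest site among the open ones.
{Tring, Ryde, Galt, York}: Milton→Galt 3·9=27, Ashby→Galt 6·12=72, Kent→Ryde 2·22=44, Sutton→York 8·22=176, Irby→Tring 5·9=45. Service 364; fixed 197; total 561.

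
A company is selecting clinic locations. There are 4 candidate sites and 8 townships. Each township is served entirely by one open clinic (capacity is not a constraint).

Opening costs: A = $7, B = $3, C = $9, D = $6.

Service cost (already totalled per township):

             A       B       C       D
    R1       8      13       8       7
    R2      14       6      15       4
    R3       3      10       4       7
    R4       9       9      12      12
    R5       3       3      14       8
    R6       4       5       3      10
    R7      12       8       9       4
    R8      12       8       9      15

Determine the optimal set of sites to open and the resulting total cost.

Open B and D; minimum total cost 56.

For any fixed open set, each township goes to its cheapest open site; total = fixed + service.
{B, D}: R1→D 7, R2→D 4, R3→D 7, R4→B 9, R5→B 3, R6→B 5, R7→D 4, R8→B 8. Service 47; fixed 9; total 56.
{A, B, D}: service 42 + fixed 16 = 58
{A, B}: service 49 + fixed 10 = 59
{A, B, C, D}: service 41 + fixed 25 = 66
No other subset beats 56.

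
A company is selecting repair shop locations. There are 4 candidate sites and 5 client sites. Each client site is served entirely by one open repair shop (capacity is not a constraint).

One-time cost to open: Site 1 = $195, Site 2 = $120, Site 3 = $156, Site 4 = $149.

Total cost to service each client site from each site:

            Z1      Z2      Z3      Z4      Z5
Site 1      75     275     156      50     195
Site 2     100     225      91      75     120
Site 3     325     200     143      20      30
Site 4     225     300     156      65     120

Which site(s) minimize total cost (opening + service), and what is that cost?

Open Site 2 and Site 3; minimum total cost 717.

For any fixed open set, each client site goes to its cheapest open site; total = fixed + service.
{Site 2, Site 3}: Z1→Site 2 100, Z2→Site 3 200, Z3→Site 2 91, Z4→Site 3 20, Z5→Site 3 30. Service 441; fixed 276; total 717.
{Site 2}: service 611 + fixed 120 = 731
{Site 1, Site 3}: service 468 + fixed 351 = 819
{Site 1, Site 2, Site 3, Site 4}: Z1→Site 1 75, Z2→Site 3 200, Z3→Site 2 91, Z4→Site 3 20, Z5→Site 3 30. Service 416; fixed 620; total 1036.
No other subset beats 717.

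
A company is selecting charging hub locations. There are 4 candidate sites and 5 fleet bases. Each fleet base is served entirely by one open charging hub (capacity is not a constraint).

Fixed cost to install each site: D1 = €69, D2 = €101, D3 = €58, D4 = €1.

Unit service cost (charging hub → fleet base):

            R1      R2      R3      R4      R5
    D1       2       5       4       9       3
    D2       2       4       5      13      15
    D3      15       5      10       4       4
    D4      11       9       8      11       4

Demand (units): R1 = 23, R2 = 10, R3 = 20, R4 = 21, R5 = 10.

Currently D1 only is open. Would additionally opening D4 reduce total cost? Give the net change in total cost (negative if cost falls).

No — net change +1 (cost rises by 1).

Current service cost with {D1}: 395.
Adding D4: each fleet base re-picks its cheapest; new service cost 395, saving 0.
Extra fixed cost: 1. Net change = 1 − 0 = 1.
(Totals: 464 → 465.)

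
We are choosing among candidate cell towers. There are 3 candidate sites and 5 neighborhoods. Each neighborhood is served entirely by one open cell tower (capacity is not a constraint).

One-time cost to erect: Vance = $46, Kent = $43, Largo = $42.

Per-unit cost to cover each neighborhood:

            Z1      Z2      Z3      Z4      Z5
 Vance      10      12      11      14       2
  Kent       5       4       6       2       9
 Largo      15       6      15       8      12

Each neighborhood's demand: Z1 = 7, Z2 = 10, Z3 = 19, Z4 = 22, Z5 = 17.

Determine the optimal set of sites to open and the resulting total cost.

Open Vance and Kent; minimum total cost 356.

For any fixed open set, each neighborhood goes to its cheapest open site; total = fixed + service.
{Vance, Kent}: Z1→Kent 5·7=35, Z2→Kent 4·10=40, Z3→Kent 6·19=114, Z4→Kent 2·22=44, Z5→Vance 2·17=34. Service 267; fixed 89; total 356.
{Vance, Kent, Largo}: service 267 + fixed 131 = 398
{Kent}: service 386 + fixed 43 = 429
{Largo}: service 830 + fixed 42 = 872
(All 7 nonempty subsets were checked; Vance and Kent is lowest.)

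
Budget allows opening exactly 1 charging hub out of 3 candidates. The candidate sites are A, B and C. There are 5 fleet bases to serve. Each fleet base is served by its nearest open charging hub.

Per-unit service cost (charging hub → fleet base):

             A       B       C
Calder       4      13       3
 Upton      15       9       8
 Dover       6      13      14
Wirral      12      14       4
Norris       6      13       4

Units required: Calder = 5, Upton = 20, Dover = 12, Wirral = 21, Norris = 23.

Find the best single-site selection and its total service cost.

With exactly 1 open, each fleet base uses its cheapest among the chosen.
{C}: Calder→C 3·5=15, Upton→C 8·20=160, Dover→C 14·12=168, Wirral→C 4·21=84, Norris→C 4·23=92. Service cost 519.
{A}: service cost 782
{B}: service cost 994
Among all 3 size-1 choices, {C} is lowest.

Choose C only; total service cost 519.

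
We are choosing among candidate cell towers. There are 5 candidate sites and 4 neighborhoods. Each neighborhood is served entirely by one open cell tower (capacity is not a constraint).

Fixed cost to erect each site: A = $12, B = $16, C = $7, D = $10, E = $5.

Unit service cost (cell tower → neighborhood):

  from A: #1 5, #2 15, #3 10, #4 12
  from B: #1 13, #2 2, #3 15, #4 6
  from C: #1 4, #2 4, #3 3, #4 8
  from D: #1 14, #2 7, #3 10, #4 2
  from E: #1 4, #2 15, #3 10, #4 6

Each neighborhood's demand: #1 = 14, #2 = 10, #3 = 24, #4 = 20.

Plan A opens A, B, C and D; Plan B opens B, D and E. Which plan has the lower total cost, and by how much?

Plan A is cheaper by 154.

Plan A: {A, B, C, D}: #1→C 4·14=56, #2→B 2·10=20, #3→C 3·24=72, #4→D 2·20=40. Service 188; fixed 45; total 233.
Plan B: {B, D, E}: #1→E 4·14=56, #2→B 2·10=20, #3→D 10·24=240, #4→D 2·20=40. Service 356; fixed 31; total 387.
Difference: |233 − 387| = 154.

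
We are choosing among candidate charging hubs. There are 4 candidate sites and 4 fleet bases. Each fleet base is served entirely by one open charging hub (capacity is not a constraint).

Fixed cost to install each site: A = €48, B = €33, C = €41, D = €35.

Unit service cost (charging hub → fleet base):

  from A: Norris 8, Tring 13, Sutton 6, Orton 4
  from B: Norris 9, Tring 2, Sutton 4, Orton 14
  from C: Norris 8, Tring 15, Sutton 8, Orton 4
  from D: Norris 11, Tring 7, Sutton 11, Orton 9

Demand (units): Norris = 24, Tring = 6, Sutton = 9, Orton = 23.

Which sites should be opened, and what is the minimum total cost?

For any fixed open set, each fleet base goes to its cheapest open site; total = fixed + service.
{B, C}: Norris→C 8·24=192, Tring→B 2·6=12, Sutton→B 4·9=36, Orton→C 4·23=92. Service 332; fixed 74; total 406.
{A, B}: service 332 + fixed 81 = 413
{B, C, D}: Norris→C 8·24=192, Tring→B 2·6=12, Sutton→B 4·9=36, Orton→C 4·23=92. Service 332; fixed 109; total 441.
{A, B, C, D}: service 332 + fixed 157 = 489
No other subset beats 406.

Open B and C; minimum total cost 406.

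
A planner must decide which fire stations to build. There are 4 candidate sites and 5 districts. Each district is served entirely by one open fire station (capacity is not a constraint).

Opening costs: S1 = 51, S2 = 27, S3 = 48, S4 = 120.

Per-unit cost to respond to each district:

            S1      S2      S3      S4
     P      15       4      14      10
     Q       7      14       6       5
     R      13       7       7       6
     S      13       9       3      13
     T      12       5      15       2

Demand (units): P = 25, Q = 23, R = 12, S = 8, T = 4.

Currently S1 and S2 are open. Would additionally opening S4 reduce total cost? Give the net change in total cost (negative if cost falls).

No — net change +50 (cost rises by 50).

Current service cost with {S1, S2}: 437.
Adding S4: each district re-picks its cheapest; new service cost 367, saving 70.
Extra fixed cost: 120. Net change = 120 − 70 = 50.
(Totals: 515 → 565.)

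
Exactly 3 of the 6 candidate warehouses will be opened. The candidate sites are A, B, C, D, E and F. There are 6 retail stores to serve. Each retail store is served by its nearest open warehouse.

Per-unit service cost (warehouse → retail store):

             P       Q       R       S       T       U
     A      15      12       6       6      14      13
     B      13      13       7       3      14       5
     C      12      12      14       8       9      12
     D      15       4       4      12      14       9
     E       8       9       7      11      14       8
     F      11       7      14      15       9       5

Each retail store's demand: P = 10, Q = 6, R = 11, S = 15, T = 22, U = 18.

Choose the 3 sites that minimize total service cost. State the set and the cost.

With exactly 3 open, each retail store uses its cheapest among the chosen.
{B, D, F}: P→F 11·10=110, Q→D 4·6=24, R→D 4·11=44, S→B 3·15=45, T→F 9·22=198, U→B 5·18=90. Service cost 511.
{B, C, D}: service cost 521
{B, E, F}: service cost 532
Among all 20 size-3 choices, {B, D, F} is lowest.

Choose B, D and F; total service cost 511.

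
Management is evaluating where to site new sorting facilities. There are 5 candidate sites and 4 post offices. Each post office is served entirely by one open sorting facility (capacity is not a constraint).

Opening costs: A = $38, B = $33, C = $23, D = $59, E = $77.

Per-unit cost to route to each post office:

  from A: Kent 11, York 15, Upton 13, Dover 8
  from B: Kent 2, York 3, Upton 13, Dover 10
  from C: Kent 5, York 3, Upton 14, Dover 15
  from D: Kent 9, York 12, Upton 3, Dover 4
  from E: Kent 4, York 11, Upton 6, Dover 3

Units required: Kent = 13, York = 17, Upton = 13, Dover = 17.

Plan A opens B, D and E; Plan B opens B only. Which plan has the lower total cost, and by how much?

Plan A is cheaper by 113.

Plan A: {B, D, E}: Kent→B 2·13=26, York→B 3·17=51, Upton→D 3·13=39, Dover→E 3·17=51. Service 167; fixed 169; total 336.
Plan B: {B}: Kent→B 2·13=26, York→B 3·17=51, Upton→B 13·13=169, Dover→B 10·17=170. Service 416; fixed 33; total 449.
Difference: |336 − 449| = 113.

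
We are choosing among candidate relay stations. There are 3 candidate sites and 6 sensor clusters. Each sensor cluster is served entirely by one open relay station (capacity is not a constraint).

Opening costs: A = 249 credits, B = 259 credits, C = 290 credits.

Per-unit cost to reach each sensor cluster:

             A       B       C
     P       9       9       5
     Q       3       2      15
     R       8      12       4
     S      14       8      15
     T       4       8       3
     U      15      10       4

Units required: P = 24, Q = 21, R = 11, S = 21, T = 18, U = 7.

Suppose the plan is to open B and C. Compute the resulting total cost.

Total cost: 1005

Each sensor cluster is assigned to its cheapest site among the open ones.
{B, C}: P→C 5·24=120, Q→B 2·21=42, R→C 4·11=44, S→B 8·21=168, T→C 3·18=54, U→C 4·7=28. Service 456; fixed 549; total 1005.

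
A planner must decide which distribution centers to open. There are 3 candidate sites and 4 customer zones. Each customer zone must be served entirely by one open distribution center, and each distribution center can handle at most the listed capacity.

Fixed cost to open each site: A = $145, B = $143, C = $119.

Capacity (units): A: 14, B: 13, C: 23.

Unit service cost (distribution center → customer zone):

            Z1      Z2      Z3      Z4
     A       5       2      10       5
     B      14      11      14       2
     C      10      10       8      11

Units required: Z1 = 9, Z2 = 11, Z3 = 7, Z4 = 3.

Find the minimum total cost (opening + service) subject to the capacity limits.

Minimum total cost: 447

Open {A, C}: Z1→C 10·9=90, Z2→A 2·11=22, Z3→C 8·7=56, Z4→A 5·3=15.
Loads: A carries 14/14, C carries 16/23. Service 183; fixed 264; total 447.
Next best feasible plan costs 465.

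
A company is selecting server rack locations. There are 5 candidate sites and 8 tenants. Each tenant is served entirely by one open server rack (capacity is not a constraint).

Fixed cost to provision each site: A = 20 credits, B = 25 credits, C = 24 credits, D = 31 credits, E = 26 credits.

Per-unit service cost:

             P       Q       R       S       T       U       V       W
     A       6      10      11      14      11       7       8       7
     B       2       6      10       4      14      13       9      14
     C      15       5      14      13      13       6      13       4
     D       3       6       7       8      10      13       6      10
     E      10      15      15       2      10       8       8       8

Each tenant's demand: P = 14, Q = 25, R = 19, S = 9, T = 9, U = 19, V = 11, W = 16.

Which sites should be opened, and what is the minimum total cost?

Open C, D and E; minimum total cost 733.

For any fixed open set, each tenant goes to its cheapest open site; total = fixed + service.
{C, D, E}: P→D 3·14=42, Q→C 5·25=125, R→D 7·19=133, S→E 2·9=18, T→D 10·9=90, U→C 6·19=114, V→D 6·11=66, W→C 4·16=64. Service 652; fixed 81; total 733.
{B, C, D}: service 656 + fixed 80 = 736
{B, C, D, E}: P→B 2·14=28, Q→C 5·25=125, R→D 7·19=133, S→E 2·9=18, T→D 10·9=90, U→C 6·19=114, V→D 6·11=66, W→C 4·16=64. Service 638; fixed 106; total 744.
{A, B, C, D, E}: P→B 2·14=28, Q→C 5·25=125, R→D 7·19=133, S→E 2·9=18, T→D 10·9=90, U→C 6·19=114, V→D 6·11=66, W→C 4·16=64. Service 638; fixed 126; total 764.
No other subset beats 733.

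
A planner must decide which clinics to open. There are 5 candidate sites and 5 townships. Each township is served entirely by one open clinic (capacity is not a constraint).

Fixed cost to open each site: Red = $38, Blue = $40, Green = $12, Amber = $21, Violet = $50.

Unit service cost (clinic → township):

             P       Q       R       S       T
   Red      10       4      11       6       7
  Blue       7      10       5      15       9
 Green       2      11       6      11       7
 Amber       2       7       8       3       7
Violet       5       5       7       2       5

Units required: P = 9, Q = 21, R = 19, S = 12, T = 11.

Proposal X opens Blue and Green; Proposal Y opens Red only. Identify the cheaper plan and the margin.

Proposal X: {Blue, Green}: P→Green 2·9=18, Q→Blue 10·21=210, R→Blue 5·19=95, S→Green 11·12=132, T→Green 7·11=77. Service 532; fixed 52; total 584.
Proposal Y: {Red}: P→Red 10·9=90, Q→Red 4·21=84, R→Red 11·19=209, S→Red 6·12=72, T→Red 7·11=77. Service 532; fixed 38; total 570.
Difference: |584 − 570| = 14.

Proposal Y is cheaper by 14.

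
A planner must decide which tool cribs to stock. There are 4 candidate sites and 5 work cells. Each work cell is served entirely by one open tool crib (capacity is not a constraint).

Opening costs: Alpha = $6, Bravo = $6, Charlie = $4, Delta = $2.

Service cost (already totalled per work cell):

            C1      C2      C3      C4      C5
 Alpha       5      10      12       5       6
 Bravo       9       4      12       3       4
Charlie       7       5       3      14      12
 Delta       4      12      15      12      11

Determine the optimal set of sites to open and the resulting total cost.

For any fixed open set, each work cell goes to its cheapest open site; total = fixed + service.
{Bravo, Charlie, Delta}: C1→Delta 4, C2→Bravo 4, C3→Charlie 3, C4→Bravo 3, C5→Bravo 4. Service 18; fixed 12; total 30.
{Bravo, Charlie}: service 21 + fixed 10 = 31
{Alpha, Charlie}: C1→Alpha 5, C2→Charlie 5, C3→Charlie 3, C4→Alpha 5, C5→Alpha 6. Service 24; fixed 10; total 34.
{Alpha, Bravo, Charlie, Delta}: service 18 + fixed 18 = 36
No other subset beats 30.

Open Bravo, Charlie and Delta; minimum total cost 30.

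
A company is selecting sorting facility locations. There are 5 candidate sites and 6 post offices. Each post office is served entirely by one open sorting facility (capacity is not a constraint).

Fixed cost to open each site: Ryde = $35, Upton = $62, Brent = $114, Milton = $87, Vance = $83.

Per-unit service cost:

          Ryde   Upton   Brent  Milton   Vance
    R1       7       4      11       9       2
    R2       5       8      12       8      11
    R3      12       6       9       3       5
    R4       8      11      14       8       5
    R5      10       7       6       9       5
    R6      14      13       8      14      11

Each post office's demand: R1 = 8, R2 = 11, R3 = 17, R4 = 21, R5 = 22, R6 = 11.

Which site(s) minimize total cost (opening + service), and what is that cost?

For any fixed open set, each post office goes to its cheapest open site; total = fixed + service.
{Ryde, Vance}: R1→Vance 2·8=16, R2→Ryde 5·11=55, R3→Vance 5·17=85, R4→Vance 5·21=105, R5→Vance 5·22=110, R6→Vance 11·11=121. Service 492; fixed 118; total 610.
{Vance}: R1→Vance 2·8=16, R2→Vance 11·11=121, R3→Vance 5·17=85, R4→Vance 5·21=105, R5→Vance 5·22=110, R6→Vance 11·11=121. Service 558; fixed 83; total 641.
{Milton, Vance}: service 491 + fixed 170 = 661
{Ryde, Upton, Brent, Milton, Vance}: service 425 + fixed 381 = 806
No other subset beats 610.

Open Ryde and Vance; minimum total cost 610.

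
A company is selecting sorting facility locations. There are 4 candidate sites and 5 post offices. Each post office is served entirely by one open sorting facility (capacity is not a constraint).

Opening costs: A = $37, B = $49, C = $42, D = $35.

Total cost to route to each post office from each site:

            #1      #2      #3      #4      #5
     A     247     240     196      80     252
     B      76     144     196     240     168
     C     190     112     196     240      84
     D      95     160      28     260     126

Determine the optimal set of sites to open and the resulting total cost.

For any fixed open set, each post office goes to its cheapest open site; total = fixed + service.
{A, C, D}: #1→D 95, #2→C 112, #3→D 28, #4→A 80, #5→C 84. Service 399; fixed 114; total 513.
{A, B, C, D}: #1→B 76, #2→C 112, #3→D 28, #4→A 80, #5→C 84. Service 380; fixed 163; total 543.
{A, D}: service 489 + fixed 72 = 561
{D}: service 669 + fixed 35 = 704
(All 15 nonempty subsets were checked; A, C and D is lowest.)

Open A, C and D; minimum total cost 513.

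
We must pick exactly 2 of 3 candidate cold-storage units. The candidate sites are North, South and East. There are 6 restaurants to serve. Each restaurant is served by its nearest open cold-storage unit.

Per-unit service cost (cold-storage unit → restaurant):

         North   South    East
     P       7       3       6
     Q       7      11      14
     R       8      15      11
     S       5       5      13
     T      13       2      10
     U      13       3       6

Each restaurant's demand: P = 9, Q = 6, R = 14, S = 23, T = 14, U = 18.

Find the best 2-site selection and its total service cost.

Choose North and South; total service cost 378.

With exactly 2 open, each restaurant uses its cheapest among the chosen.
{North, South}: P→South 3·9=27, Q→North 7·6=42, R→North 8·14=112, S→North 5·23=115, T→South 2·14=28, U→South 3·18=54. Service cost 378.
{South, East}: service cost 444
{North, East}: service cost 571
Among all 3 size-2 choices, {North, South} is lowest.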